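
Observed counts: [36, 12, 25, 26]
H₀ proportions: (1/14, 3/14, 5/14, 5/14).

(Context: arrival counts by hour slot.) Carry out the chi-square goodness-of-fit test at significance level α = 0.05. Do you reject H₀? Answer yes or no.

reject H₀: yes

n = 99; E_i = n·p_i = [7.07, 21.21, 35.36, 35.36]
χ² = (36−7.07)²/7.07 + (12−21.21)²/21.21 + (25−35.36)²/35.36 + (26−35.36)²/35.36 = 127.8566
df = 3
p-value (upper-tail) = 0.00000
At α=0.05: p < α → reject H₀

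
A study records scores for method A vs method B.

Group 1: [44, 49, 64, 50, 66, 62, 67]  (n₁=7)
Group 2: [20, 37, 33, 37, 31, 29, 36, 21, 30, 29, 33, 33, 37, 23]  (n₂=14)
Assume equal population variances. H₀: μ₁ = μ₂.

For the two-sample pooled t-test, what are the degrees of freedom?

degrees of freedom = 19

df = n₁ + n₂ − 2 = 7 + 14 − 2 = 19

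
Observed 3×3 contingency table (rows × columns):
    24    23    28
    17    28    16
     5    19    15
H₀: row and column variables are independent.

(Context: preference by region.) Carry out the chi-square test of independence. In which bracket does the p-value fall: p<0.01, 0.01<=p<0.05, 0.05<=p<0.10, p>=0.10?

p-value bracket: 0.05<=p<0.10

Row totals [75, 61, 39], col totals [46, 70, 59], n=175
χ² = (24−19.71)²/19.71 + (23−30.00)²/30.00 + (28−25.29)²/25.29 + (17−16.03)²/16.03 + (28−24.40)²/24.40 + (16−20.57)²/20.57 + (5−10.25)²/10.25 + (19−15.60)²/15.60 + (15−13.15)²/13.15 = 8.1511
df = 4
p-value (upper-tail) = 0.08620
→ bracket: 0.05<=p<0.10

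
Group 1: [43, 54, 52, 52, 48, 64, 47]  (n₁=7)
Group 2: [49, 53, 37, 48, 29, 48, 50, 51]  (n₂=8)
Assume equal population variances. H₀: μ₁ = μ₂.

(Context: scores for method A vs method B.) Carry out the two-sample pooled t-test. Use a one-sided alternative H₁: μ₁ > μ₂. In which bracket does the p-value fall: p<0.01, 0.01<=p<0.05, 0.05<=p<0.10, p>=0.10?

x̄₁=51.429, s₁=6.680, n₁=7
x̄₂=45.625, s₂=8.245, n₂=8
s_p² = [6·6.680² + 7·8.245²]/13 = 57.1992
SE = √(s_p²·(1/7+1/8)) = 3.9142
t = (51.429−45.625)/3.9142 = 1.4827
df = 13
p-value (one-sided, H₁ greater) = 0.08100
→ bracket: 0.05<=p<0.10

p-value bracket: 0.05<=p<0.10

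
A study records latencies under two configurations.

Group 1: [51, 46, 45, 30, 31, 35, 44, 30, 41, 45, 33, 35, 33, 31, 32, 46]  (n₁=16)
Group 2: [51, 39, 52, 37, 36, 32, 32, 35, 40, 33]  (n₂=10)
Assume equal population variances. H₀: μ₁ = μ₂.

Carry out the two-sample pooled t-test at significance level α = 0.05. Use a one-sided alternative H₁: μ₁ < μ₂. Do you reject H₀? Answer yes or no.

reject H₀: no

x̄₁=38.000, s₁=7.165, n₁=16
x̄₂=38.700, s₂=7.273, n₂=10
s_p² = [15·7.165² + 9·7.273²]/24 = 51.9208
SE = √(s_p²·(1/16+1/10)) = 2.9047
t = (38.000−38.700)/2.9047 = -0.2410
df = 24
p-value (one-sided, H₁ less) = 0.40580
At α=0.05: p ≥ α → fail to reject H₀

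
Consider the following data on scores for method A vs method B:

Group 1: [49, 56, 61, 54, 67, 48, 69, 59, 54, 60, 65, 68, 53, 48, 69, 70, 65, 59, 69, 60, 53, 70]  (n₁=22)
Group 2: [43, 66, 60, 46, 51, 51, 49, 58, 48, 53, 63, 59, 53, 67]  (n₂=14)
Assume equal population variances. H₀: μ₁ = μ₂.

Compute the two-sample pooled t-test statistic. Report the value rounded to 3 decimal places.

x̄₁=60.273, s₁=7.567, n₁=22
x̄₂=54.786, s₂=7.485, n₂=14
s_p² = [21·7.567² + 13·7.485²]/34 = 56.7859
SE = √(s_p²·(1/22+1/14)) = 2.5763
t = (60.273−54.786)/2.5763 = 2.1298
df = 34

test statistic = 2.130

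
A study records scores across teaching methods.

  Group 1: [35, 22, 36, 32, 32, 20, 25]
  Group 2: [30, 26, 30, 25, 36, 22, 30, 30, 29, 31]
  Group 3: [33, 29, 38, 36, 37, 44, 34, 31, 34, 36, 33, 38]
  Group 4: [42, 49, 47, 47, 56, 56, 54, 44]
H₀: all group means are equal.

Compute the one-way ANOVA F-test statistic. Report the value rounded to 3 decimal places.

Group means [28.86, 28.90, 35.25, 49.38], grand mean 35.378
SSB = Σnᵢ(x̄ᵢ−x̄)² = 2284.821; SSW = ΣΣ(x−x̄ᵢ)² = 749.882
MSB = 2284.821/3 = 761.6069; MSW = 749.882/33 = 22.7237
F = MSB/MSW = 33.5160
df = (3, 33)

test statistic = 33.516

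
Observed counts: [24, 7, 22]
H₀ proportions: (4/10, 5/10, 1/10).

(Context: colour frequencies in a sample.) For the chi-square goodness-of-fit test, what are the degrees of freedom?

degrees of freedom = 2

df = k − 1 = 3 − 1 = 2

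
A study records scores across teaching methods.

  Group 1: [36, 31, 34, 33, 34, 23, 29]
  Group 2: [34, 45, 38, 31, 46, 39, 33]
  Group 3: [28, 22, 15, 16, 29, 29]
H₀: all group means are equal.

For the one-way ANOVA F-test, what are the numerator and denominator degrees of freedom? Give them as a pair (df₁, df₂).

degrees of freedom = [2, 17]

k = 3 groups, N = 20 total
df = (k−1, N−k) = (3−1, 20−3) = (2, 17)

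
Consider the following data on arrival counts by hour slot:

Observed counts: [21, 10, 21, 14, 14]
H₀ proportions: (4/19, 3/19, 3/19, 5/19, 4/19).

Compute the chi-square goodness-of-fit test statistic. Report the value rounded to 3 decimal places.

n = 80; E_i = n·p_i = [16.84, 12.63, 12.63, 21.05, 16.84]
χ² = (21−16.84)²/16.84 + (10−12.63)²/12.63 + (21−12.63)²/12.63 + (14−21.05)²/21.05 + (14−16.84)²/16.84 = 9.9610
df = 4

test statistic = 9.961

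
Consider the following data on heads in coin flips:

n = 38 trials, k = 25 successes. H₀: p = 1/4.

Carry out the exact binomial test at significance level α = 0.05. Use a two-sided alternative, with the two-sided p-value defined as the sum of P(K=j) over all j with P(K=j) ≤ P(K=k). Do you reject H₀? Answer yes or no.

Exact binomial: n=38, k=25, p₀=1/4=0.2500
P(X=j) = C(n,j)·p₀^j·(1−p₀)^(n−j); p = Σ P(X=j) over j with P(X=j) ≤ P(X=25)
p-value (two-sided) = 0.00000
At α=0.05: p < α → reject H₀

reject H₀: yes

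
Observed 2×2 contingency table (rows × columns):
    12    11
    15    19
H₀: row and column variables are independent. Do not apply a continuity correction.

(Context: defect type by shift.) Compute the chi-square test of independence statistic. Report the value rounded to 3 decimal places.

test statistic = 0.357

Row totals [23, 34], col totals [27, 30], n=57
χ² = (12−10.89)²/10.89 + (11−12.11)²/12.11 + (15−16.11)²/16.11 + (19−17.89)²/17.89 = 0.3572
df = 1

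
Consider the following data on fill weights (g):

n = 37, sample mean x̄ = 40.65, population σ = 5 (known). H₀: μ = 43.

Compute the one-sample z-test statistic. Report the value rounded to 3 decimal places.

SE = σ/√n = 5/√37 = 0.8220
z = (x̄−μ₀)/SE = (40.65−43)/0.8220 = -2.8589

test statistic = -2.859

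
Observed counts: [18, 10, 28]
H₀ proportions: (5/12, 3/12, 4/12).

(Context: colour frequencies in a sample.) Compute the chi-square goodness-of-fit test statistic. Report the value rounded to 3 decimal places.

n = 56; E_i = n·p_i = [23.33, 14.00, 18.67]
χ² = (18−23.33)²/23.33 + (10−14.00)²/14.00 + (28−18.67)²/18.67 = 7.0286
df = 2

test statistic = 7.029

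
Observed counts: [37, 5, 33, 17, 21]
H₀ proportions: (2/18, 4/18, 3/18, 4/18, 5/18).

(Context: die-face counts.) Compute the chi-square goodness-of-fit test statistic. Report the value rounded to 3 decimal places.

n = 113; E_i = n·p_i = [12.56, 25.11, 18.83, 25.11, 31.39]
χ² = (37−12.56)²/12.56 + (5−25.11)²/25.11 + (33−18.83)²/18.83 + (17−25.11)²/25.11 + (21−31.39)²/31.39 = 80.4124
df = 4

test statistic = 80.412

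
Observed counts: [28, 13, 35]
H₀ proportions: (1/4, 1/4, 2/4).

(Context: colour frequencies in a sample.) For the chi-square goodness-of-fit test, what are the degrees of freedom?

degrees of freedom = 2

df = k − 1 = 3 − 1 = 2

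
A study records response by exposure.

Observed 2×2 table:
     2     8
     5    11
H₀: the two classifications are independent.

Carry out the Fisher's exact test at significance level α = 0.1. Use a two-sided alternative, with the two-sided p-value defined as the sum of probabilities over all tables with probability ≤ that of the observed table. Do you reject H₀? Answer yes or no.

Margins: r₁=10, r₂=16, c₁=7, c₂=19, n=26
p_obs = C(10,2)·C(16,5)/C(26,7); sum pmf over tables with pmf ≤ p_obs
p-value (two-sided) = 0.66798
At α=0.1: p ≥ α → fail to reject H₀

reject H₀: no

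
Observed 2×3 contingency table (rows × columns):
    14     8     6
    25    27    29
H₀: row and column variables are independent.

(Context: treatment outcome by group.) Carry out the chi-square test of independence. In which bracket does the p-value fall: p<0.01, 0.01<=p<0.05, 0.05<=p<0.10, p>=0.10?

p-value bracket: p>=0.10

Row totals [28, 81], col totals [39, 35, 35], n=109
χ² = (14−10.02)²/10.02 + (8−8.99)²/8.99 + (6−8.99)²/8.99 + (25−28.98)²/28.98 + (27−26.01)²/26.01 + (29−26.01)²/26.01 = 3.6152
df = 2
p-value (upper-tail) = 0.16404
→ bracket: p>=0.10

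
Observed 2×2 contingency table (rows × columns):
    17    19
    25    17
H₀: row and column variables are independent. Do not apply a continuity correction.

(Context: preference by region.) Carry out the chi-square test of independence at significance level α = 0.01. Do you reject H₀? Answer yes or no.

Row totals [36, 42], col totals [42, 36], n=78
χ² = (17−19.38)²/19.38 + (19−16.62)²/16.62 + (25−22.62)²/22.62 + (17−19.38)²/19.38 = 1.1804
df = 1
p-value (upper-tail) = 0.27728
At α=0.01: p ≥ α → fail to reject H₀

reject H₀: no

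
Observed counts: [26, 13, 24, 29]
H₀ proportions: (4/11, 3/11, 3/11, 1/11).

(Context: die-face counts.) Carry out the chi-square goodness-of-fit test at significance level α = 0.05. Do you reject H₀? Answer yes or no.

reject H₀: yes

n = 92; E_i = n·p_i = [33.45, 25.09, 25.09, 8.36]
χ² = (26−33.45)²/33.45 + (13−25.09)²/25.09 + (24−25.09)²/25.09 + (29−8.36)²/8.36 = 58.4529
df = 3
p-value (upper-tail) = 0.00000
At α=0.05: p < α → reject H₀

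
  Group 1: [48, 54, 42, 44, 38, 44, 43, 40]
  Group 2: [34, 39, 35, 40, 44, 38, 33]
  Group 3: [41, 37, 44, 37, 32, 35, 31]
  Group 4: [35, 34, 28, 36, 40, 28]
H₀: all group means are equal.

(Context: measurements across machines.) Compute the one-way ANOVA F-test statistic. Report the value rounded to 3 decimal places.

test statistic = 6.846

Group means [44.12, 37.57, 36.71, 33.50], grand mean 38.357
SSB = Σnᵢ(x̄ᵢ−x̄)² = 430.911; SSW = ΣΣ(x−x̄ᵢ)² = 503.518
MSB = 430.911/3 = 143.6369; MSW = 503.518/24 = 20.9799
F = MSB/MSW = 6.8464
df = (3, 24)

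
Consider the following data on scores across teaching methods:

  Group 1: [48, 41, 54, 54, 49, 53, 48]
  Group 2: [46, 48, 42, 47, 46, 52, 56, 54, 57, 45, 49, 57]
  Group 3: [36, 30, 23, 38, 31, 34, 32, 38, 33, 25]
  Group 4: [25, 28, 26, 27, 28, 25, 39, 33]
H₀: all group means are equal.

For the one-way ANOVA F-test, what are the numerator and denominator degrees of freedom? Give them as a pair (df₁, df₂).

degrees of freedom = [3, 33]

k = 4 groups, N = 37 total
df = (k−1, N−k) = (4−1, 37−4) = (3, 33)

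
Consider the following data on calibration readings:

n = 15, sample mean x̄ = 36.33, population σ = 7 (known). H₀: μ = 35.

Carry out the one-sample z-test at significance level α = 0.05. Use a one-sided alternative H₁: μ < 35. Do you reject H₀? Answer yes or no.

reject H₀: no

SE = σ/√n = 7/√15 = 1.8074
z = (x̄−μ₀)/SE = (36.33−35)/1.8074 = 0.7359
p-value (one-sided, H₁ less) = 0.76909
At α=0.05: p ≥ α → fail to reject H₀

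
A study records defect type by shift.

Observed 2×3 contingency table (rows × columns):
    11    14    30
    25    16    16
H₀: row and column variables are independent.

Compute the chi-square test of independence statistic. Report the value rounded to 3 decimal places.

test statistic = 9.806

Row totals [55, 57], col totals [36, 30, 46], n=112
χ² = (11−17.68)²/17.68 + (14−14.73)²/14.73 + (30−22.59)²/22.59 + (25−18.32)²/18.32 + (16−15.27)²/15.27 + (16−23.41)²/23.41 = 9.8061
df = 2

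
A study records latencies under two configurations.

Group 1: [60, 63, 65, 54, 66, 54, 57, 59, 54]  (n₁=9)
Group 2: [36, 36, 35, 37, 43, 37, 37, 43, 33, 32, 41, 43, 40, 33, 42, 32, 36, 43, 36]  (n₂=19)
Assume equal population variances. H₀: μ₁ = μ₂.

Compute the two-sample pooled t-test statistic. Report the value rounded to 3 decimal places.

x̄₁=59.111, s₁=4.755, n₁=9
x̄₂=37.632, s₂=3.919, n₂=19
s_p² = [8·4.755² + 18·3.919²]/26 = 17.5888
SE = √(s_p²·(1/9+1/19)) = 1.6971
t = (59.111−37.632)/1.6971 = 12.6568
df = 26

test statistic = 12.657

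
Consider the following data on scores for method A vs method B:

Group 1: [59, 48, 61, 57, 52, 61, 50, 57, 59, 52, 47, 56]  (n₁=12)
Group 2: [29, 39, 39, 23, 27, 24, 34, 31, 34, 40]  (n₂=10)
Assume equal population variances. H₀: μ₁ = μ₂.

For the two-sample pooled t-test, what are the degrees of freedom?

degrees of freedom = 20

df = n₁ + n₂ − 2 = 12 + 10 − 2 = 20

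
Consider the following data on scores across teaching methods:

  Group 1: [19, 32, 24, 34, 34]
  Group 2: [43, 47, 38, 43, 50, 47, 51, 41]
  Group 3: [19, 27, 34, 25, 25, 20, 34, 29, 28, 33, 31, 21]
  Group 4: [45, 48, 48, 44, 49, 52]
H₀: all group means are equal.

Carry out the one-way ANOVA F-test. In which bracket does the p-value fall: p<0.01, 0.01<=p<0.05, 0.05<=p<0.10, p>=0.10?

Group means [28.60, 45.00, 27.17, 47.67], grand mean 35.968
SSB = Σnᵢ(x̄ᵢ−x̄)² = 2674.768; SSW = ΣΣ(x−x̄ᵢ)² = 678.200
MSB = 2674.768/3 = 891.5892; MSW = 678.200/27 = 25.1185
F = MSB/MSW = 35.4953
df = (3, 27)
p-value (upper-tail) = 0.00000
→ bracket: p<0.01

p-value bracket: p<0.01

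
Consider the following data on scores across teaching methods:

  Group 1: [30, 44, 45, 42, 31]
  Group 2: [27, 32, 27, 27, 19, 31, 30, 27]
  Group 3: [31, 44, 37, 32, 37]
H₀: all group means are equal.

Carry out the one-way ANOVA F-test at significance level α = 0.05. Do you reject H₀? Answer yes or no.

Group means [38.40, 27.50, 36.20], grand mean 32.944
SSB = Σnᵢ(x̄ᵢ−x̄)² = 438.944; SSW = ΣΣ(x−x̄ᵢ)² = 432.000
MSB = 438.944/2 = 219.4722; MSW = 432.000/15 = 28.8000
F = MSB/MSW = 7.6206
df = (2, 15)
p-value (upper-tail) = 0.00520
At α=0.05: p < α → reject H₀

reject H₀: yes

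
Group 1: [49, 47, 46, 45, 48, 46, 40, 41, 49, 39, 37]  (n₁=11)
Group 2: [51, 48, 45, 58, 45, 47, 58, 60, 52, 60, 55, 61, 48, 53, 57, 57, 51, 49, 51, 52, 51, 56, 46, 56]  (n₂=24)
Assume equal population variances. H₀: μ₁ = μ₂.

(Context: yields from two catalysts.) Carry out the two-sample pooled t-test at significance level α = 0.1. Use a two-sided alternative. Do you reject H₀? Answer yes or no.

x̄₁=44.273, s₁=4.268, n₁=11
x̄₂=52.792, s₂=4.943, n₂=24
s_p² = [10·4.268² + 23·4.943²]/33 = 22.5497
SE = √(s_p²·(1/11+1/24)) = 1.7290
t = (44.273−52.792)/1.7290 = -4.9270
df = 33
p-value (two-sided) = 0.00002
At α=0.1: p < α → reject H₀

reject H₀: yes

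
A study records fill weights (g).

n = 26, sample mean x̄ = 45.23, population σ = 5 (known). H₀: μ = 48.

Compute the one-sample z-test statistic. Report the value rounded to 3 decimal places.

test statistic = -2.825

SE = σ/√n = 5/√26 = 0.9806
z = (x̄−μ₀)/SE = (45.23−48)/0.9806 = -2.8249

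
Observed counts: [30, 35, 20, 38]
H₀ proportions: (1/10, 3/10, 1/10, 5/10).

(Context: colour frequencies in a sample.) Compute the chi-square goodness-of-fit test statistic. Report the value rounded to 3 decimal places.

test statistic = 39.369

n = 123; E_i = n·p_i = [12.30, 36.90, 12.30, 61.50]
χ² = (30−12.30)²/12.30 + (35−36.90)²/36.90 + (20−12.30)²/12.30 + (38−61.50)²/61.50 = 39.3686
df = 3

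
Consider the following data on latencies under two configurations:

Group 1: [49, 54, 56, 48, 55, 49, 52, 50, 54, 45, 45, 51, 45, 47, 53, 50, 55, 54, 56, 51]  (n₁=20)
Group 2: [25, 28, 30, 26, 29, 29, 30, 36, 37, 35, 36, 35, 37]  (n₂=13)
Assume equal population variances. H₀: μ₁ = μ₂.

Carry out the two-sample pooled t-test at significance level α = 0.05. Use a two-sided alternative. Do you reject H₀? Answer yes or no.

reject H₀: yes

x̄₁=50.950, s₁=3.677, n₁=20
x̄₂=31.769, s₂=4.343, n₂=13
s_p² = [19·3.677² + 12·4.343²]/31 = 15.5890
SE = √(s_p²·(1/20+1/13)) = 1.4066
t = (50.950−31.769)/1.4066 = 13.6360
df = 31
p-value (two-sided) = 0.00000
At α=0.05: p < α → reject H₀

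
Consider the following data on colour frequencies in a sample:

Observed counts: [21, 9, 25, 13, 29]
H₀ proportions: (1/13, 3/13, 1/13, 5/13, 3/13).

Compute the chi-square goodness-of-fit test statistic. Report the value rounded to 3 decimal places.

n = 97; E_i = n·p_i = [7.46, 22.38, 7.46, 37.31, 22.38]
χ² = (21−7.46)²/7.46 + (9−22.38)²/22.38 + (25−7.46)²/7.46 + (13−37.31)²/37.31 + (29−22.38)²/22.38 = 91.5849
df = 4

test statistic = 91.585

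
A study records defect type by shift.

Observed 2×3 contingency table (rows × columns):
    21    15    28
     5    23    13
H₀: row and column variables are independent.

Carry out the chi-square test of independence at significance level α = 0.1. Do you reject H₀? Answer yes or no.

reject H₀: yes

Row totals [64, 41], col totals [26, 38, 41], n=105
χ² = (21−15.85)²/15.85 + (15−23.16)²/23.16 + (28−24.99)²/24.99 + (5−10.15)²/10.15 + (23−14.84)²/14.84 + (13−16.01)²/16.01 = 12.5839
df = 2
p-value (upper-tail) = 0.00185
At α=0.1: p < α → reject H₀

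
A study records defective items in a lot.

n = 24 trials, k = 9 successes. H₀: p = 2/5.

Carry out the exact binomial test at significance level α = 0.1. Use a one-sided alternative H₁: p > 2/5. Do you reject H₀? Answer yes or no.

reject H₀: no

Exact binomial: n=24, k=9, p₀=2/5=0.4000
P(X≥9) from Σ C(n,i)·p₀^i·(1−p₀)^(n−i)
p-value (one-sided, H₁ greater) = 0.67208
At α=0.1: p ≥ α → fail to reject H₀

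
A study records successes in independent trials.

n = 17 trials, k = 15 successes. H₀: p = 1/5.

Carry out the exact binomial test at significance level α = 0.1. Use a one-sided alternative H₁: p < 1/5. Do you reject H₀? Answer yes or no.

Exact binomial: n=17, k=15, p₀=1/5=0.2000
P(X≤15) from Σ C(n,i)·p₀^i·(1−p₀)^(n−i)
p-value (one-sided, H₁ less) = 1.00000
At α=0.1: p ≥ α → fail to reject H₀

reject H₀: no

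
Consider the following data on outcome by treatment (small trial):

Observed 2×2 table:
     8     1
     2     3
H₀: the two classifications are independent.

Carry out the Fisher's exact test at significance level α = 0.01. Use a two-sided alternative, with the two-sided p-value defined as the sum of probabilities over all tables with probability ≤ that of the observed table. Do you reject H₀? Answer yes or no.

Margins: r₁=9, r₂=5, c₁=10, c₂=4, n=14
p_obs = C(9,8)·C(5,2)/C(14,10); sum pmf over tables with pmf ≤ p_obs
p-value (two-sided) = 0.09491
At α=0.01: p ≥ α → fail to reject H₀

reject H₀: no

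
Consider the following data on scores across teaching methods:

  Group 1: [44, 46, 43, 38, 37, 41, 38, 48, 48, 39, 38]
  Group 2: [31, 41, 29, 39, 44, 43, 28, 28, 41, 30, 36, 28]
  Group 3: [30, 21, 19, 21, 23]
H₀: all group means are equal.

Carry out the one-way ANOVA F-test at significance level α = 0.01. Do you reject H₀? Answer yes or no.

Group means [41.82, 34.83, 22.80], grand mean 35.429
SSB = Σnᵢ(x̄ᵢ−x̄)² = 1250.754; SSW = ΣΣ(x−x̄ᵢ)² = 706.103
MSB = 1250.754/2 = 625.3771; MSW = 706.103/25 = 28.2441
F = MSB/MSW = 22.1418
df = (2, 25)
p-value (upper-tail) = 0.00000
At α=0.01: p < α → reject H₀

reject H₀: yes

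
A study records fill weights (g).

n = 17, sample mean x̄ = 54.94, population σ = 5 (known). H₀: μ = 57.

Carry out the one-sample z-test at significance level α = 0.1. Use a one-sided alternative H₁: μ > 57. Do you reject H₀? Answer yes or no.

reject H₀: no

SE = σ/√n = 5/√17 = 1.2127
z = (x̄−μ₀)/SE = (54.94−57)/1.2127 = -1.6987
p-value (one-sided, H₁ greater) = 0.95531
At α=0.1: p ≥ α → fail to reject H₀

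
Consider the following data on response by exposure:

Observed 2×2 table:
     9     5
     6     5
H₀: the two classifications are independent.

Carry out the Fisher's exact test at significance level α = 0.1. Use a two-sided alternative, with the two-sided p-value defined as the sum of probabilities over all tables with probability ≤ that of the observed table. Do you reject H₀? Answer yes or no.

Margins: r₁=14, r₂=11, c₁=15, c₂=10, n=25
p_obs = C(14,9)·C(11,6)/C(25,15); sum pmf over tables with pmf ≤ p_obs
p-value (two-sided) = 0.69683
At α=0.1: p ≥ α → fail to reject H₀

reject H₀: no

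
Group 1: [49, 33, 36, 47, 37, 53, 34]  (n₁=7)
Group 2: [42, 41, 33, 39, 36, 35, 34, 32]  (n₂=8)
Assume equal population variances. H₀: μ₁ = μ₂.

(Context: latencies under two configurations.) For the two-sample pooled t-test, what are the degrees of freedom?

degrees of freedom = 13

df = n₁ + n₂ − 2 = 7 + 8 − 2 = 13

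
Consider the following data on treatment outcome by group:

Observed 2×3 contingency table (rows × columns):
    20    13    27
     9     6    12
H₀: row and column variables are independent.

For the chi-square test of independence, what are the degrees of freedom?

degrees of freedom = 2

df = (r−1)(c−1) = (2−1)·(3−1) = 2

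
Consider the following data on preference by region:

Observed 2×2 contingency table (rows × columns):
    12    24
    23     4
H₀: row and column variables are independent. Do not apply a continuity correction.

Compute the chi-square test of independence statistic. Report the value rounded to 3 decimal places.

Row totals [36, 27], col totals [35, 28], n=63
χ² = (12−20.00)²/20.00 + (24−16.00)²/16.00 + (23−15.00)²/15.00 + (4−12.00)²/12.00 = 16.8000
df = 1

test statistic = 16.800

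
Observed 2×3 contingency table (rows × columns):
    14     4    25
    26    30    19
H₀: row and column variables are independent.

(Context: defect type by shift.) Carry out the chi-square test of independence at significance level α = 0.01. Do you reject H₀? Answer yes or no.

reject H₀: yes

Row totals [43, 75], col totals [40, 34, 44], n=118
χ² = (14−14.58)²/14.58 + (4−12.39)²/12.39 + (25−16.03)²/16.03 + (26−25.42)²/25.42 + (30−21.61)²/21.61 + (19−27.97)²/27.97 = 16.8627
df = 2
p-value (upper-tail) = 0.00022
At α=0.01: p < α → reject H₀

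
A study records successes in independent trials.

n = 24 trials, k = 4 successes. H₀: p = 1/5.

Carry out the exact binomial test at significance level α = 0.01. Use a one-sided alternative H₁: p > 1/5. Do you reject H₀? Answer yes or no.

reject H₀: no

Exact binomial: n=24, k=4, p₀=1/5=0.2000
P(X≥4) from Σ C(n,i)·p₀^i·(1−p₀)^(n−i)
p-value (one-sided, H₁ greater) = 0.73614
At α=0.01: p ≥ α → fail to reject H₀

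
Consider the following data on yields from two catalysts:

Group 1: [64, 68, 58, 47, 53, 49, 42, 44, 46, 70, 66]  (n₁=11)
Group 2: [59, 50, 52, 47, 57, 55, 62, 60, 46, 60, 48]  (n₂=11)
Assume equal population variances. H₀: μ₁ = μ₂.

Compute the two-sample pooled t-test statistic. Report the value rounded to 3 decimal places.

test statistic = 0.278

x̄₁=55.182, s₁=10.391, n₁=11
x̄₂=54.182, s₂=5.828, n₂=11
s_p² = [10·10.391² + 10·5.828²]/20 = 70.9636
SE = √(s_p²·(1/11+1/11)) = 3.5920
t = (55.182−54.182)/3.5920 = 0.2784
df = 20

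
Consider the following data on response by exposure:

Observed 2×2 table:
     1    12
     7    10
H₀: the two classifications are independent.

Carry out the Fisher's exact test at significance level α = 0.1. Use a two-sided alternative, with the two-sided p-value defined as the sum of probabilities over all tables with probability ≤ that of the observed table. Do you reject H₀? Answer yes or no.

Margins: r₁=13, r₂=17, c₁=8, c₂=22, n=30
p_obs = C(13,1)·C(17,7)/C(30,8); sum pmf over tables with pmf ≤ p_obs
p-value (two-sided) = 0.09243
At α=0.1: p < α → reject H₀

reject H₀: yes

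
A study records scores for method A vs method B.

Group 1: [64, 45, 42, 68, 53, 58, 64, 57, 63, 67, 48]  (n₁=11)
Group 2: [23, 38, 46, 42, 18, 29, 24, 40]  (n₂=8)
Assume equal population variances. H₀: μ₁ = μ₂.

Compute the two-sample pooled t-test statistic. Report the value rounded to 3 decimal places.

x̄₁=57.182, s₁=9.064, n₁=11
x̄₂=32.500, s₂=10.309, n₂=8
s_p² = [10·9.064² + 7·10.309²]/17 = 92.0963
SE = √(s_p²·(1/11+1/8)) = 4.4592
t = (57.182−32.500)/4.4592 = 5.5350
df = 17

test statistic = 5.535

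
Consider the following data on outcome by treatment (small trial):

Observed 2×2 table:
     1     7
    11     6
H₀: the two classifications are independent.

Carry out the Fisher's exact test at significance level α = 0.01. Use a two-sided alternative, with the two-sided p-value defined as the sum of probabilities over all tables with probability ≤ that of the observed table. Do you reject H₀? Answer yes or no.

reject H₀: no

Margins: r₁=8, r₂=17, c₁=12, c₂=13, n=25
p_obs = C(8,1)·C(17,11)/C(25,12); sum pmf over tables with pmf ≤ p_obs
p-value (two-sided) = 0.03021
At α=0.01: p ≥ α → fail to reject H₀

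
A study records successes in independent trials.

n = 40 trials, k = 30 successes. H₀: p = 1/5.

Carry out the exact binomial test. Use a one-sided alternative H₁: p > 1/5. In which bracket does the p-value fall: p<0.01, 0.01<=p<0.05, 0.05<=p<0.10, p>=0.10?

Exact binomial: n=40, k=30, p₀=1/5=0.2000
P(X≥30) from Σ C(n,i)·p₀^i·(1−p₀)^(n−i)
p-value (one-sided, H₁ greater) = 0.00000
→ bracket: p<0.01

p-value bracket: p<0.01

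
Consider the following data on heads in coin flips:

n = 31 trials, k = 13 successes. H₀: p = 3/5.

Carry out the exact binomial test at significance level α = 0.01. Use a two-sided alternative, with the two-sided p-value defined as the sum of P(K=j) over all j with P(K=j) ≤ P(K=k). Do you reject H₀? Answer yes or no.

reject H₀: no

Exact binomial: n=31, k=13, p₀=3/5=0.6000
P(X=j) = C(n,j)·p₀^j·(1−p₀)^(n−j); p = Σ P(X=j) over j with P(X=j) ≤ P(X=13)
p-value (two-sided) = 0.04456
At α=0.01: p ≥ α → fail to reject H₀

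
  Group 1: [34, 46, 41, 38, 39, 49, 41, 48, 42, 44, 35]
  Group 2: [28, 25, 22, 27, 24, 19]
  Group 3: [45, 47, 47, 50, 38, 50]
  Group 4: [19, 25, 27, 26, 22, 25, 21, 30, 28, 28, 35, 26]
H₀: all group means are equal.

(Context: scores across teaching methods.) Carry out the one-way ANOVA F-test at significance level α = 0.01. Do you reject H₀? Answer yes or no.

Group means [41.55, 24.17, 46.17, 26.00], grand mean 34.029
SSB = Σnᵢ(x̄ᵢ−x̄)² = 2862.577; SSW = ΣΣ(x−x̄ᵢ)² = 594.394
MSB = 2862.577/3 = 954.1925; MSW = 594.394/31 = 19.1740
F = MSB/MSW = 49.7649
df = (3, 31)
p-value (upper-tail) = 0.00000
At α=0.01: p < α → reject H₀

reject H₀: yes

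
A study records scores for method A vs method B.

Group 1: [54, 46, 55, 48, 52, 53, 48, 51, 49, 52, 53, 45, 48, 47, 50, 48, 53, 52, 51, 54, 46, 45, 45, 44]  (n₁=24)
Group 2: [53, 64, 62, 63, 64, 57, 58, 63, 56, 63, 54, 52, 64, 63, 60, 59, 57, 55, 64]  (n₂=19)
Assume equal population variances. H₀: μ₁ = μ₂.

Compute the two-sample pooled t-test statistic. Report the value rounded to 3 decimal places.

x̄₁=49.542, s₁=3.375, n₁=24
x̄₂=59.526, s₂=4.168, n₂=19
s_p² = [23·3.375² + 18·4.168²]/41 = 14.0170
SE = √(s_p²·(1/24+1/19)) = 1.1497
t = (49.542−59.526)/1.1497 = -8.6847
df = 41

test statistic = -8.685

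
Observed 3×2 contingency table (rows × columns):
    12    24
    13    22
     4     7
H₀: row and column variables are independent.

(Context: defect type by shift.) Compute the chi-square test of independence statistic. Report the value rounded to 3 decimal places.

Row totals [36, 35, 11], col totals [29, 53], n=82
χ² = (12−12.73)²/12.73 + (24−23.27)²/23.27 + (13−12.38)²/12.38 + (22−22.62)²/22.62 + (4−3.89)²/3.89 + (7−7.11)²/7.11 = 0.1182
df = 2

test statistic = 0.118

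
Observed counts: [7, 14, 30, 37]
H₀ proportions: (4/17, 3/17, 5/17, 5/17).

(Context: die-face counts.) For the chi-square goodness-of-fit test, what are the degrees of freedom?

degrees of freedom = 3

df = k − 1 = 4 − 1 = 3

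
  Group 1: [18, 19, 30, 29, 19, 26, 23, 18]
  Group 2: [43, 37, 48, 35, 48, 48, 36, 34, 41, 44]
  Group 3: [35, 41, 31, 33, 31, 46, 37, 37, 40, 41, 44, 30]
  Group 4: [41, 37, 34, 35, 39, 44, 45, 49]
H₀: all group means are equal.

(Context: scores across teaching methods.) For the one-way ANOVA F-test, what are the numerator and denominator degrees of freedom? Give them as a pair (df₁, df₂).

k = 4 groups, N = 38 total
df = (k−1, N−k) = (4−1, 38−4) = (3, 34)

degrees of freedom = [3, 34]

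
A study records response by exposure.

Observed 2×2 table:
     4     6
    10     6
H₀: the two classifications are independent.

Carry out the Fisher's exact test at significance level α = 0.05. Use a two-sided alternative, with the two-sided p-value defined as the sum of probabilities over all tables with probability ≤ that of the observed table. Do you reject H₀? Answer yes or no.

Margins: r₁=10, r₂=16, c₁=14, c₂=12, n=26
p_obs = C(10,4)·C(16,10)/C(26,14); sum pmf over tables with pmf ≤ p_obs
p-value (two-sided) = 0.42164
At α=0.05: p ≥ α → fail to reject H₀

reject H₀: no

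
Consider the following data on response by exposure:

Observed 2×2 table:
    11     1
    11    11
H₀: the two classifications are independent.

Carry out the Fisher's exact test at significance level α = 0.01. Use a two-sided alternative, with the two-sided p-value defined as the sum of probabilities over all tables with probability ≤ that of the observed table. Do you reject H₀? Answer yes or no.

Margins: r₁=12, r₂=22, c₁=22, c₂=12, n=34
p_obs = C(12,11)·C(22,11)/C(34,22); sum pmf over tables with pmf ≤ p_obs
p-value (two-sided) = 0.02387
At α=0.01: p ≥ α → fail to reject H₀

reject H₀: no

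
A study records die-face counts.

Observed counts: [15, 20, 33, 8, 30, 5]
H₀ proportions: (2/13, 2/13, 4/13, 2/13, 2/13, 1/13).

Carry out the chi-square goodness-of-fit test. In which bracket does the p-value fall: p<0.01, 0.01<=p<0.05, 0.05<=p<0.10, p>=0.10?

p-value bracket: p<0.01

n = 111; E_i = n·p_i = [17.08, 17.08, 34.15, 17.08, 17.08, 8.54]
χ² = (15−17.08)²/17.08 + (20−17.08)²/17.08 + (33−34.15)²/34.15 + (8−17.08)²/17.08 + (30−17.08)²/17.08 + (5−8.54)²/8.54 = 16.8626
df = 5
p-value (upper-tail) = 0.00477
→ bracket: p<0.01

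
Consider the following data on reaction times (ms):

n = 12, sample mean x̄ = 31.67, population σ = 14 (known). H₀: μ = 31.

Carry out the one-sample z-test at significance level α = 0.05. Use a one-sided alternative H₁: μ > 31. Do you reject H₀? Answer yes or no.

reject H₀: no

SE = σ/√n = 14/√12 = 4.0415
z = (x̄−μ₀)/SE = (31.67−31)/4.0415 = 0.1658
p-value (one-sided, H₁ greater) = 0.43416
At α=0.05: p ≥ α → fail to reject H₀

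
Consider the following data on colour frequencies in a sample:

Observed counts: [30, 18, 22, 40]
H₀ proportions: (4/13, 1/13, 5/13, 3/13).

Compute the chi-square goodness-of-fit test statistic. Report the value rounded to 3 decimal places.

n = 110; E_i = n·p_i = [33.85, 8.46, 42.31, 25.38]
χ² = (30−33.85)²/33.85 + (18−8.46)²/8.46 + (22−42.31)²/42.31 + (40−25.38)²/25.38 = 29.3521
df = 3

test statistic = 29.352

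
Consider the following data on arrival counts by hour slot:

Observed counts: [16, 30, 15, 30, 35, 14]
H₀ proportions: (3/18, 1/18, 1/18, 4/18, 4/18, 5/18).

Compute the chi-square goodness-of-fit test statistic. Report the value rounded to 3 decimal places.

test statistic = 88.958

n = 140; E_i = n·p_i = [23.33, 7.78, 7.78, 31.11, 31.11, 38.89]
χ² = (16−23.33)²/23.33 + (30−7.78)²/7.78 + (15−7.78)²/7.78 + (30−31.11)²/31.11 + (35−31.11)²/31.11 + (14−38.89)²/38.89 = 88.9579
df = 5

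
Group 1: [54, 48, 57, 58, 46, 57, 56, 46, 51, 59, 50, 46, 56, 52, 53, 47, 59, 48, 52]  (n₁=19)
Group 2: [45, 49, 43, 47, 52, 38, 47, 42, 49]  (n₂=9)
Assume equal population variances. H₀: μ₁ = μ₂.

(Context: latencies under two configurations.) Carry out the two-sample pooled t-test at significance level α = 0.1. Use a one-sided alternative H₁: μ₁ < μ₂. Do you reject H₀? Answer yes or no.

x̄₁=52.368, s₁=4.645, n₁=19
x̄₂=45.778, s₂=4.265, n₂=9
s_p² = [18·4.645² + 8·4.265²]/26 = 20.5376
SE = √(s_p²·(1/19+1/9)) = 1.8338
t = (52.368−45.778)/1.8338 = 3.5940
df = 26
p-value (one-sided, H₁ less) = 0.99933
At α=0.1: p ≥ α → fail to reject H₀

reject H₀: no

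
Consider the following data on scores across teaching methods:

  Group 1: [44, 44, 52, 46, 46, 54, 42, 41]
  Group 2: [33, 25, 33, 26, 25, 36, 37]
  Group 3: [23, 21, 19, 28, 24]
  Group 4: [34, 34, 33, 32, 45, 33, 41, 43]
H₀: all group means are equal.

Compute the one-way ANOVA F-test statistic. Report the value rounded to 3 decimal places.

test statistic = 26.994

Group means [46.12, 30.71, 23.00, 36.88], grand mean 35.500
SSB = Σnᵢ(x̄ᵢ−x̄)² = 1859.821; SSW = ΣΣ(x−x̄ᵢ)² = 551.179
MSB = 1859.821/3 = 619.9405; MSW = 551.179/24 = 22.9658
F = MSB/MSW = 26.9941
df = (3, 24)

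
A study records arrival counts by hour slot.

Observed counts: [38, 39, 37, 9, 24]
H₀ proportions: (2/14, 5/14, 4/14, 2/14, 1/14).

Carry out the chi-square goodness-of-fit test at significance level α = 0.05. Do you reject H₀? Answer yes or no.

n = 147; E_i = n·p_i = [21.00, 52.50, 42.00, 21.00, 10.50]
χ² = (38−21.00)²/21.00 + (39−52.50)²/52.50 + (37−42.00)²/42.00 + (9−21.00)²/21.00 + (24−10.50)²/10.50 = 42.0429
df = 4
p-value (upper-tail) = 0.00000
At α=0.05: p < α → reject H₀

reject H₀: yes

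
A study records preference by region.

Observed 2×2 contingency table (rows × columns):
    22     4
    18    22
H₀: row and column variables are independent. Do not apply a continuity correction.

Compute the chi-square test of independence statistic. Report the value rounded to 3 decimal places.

Row totals [26, 40], col totals [40, 26], n=66
χ² = (22−15.76)²/15.76 + (4−10.24)²/10.24 + (18−24.24)²/24.24 + (22−15.76)²/15.76 = 10.3579
df = 1

test statistic = 10.358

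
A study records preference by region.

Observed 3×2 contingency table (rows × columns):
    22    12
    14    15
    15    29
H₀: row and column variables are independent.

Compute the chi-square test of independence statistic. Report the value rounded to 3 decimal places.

Row totals [34, 29, 44], col totals [51, 56], n=107
χ² = (22−16.21)²/16.21 + (12−17.79)²/17.79 + (14−13.82)²/13.82 + (15−15.18)²/15.18 + (15−20.97)²/20.97 + (29−23.03)²/23.03 = 7.2123
df = 2

test statistic = 7.212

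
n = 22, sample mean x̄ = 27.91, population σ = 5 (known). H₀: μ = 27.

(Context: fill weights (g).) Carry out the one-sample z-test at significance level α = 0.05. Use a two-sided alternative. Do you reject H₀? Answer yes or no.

reject H₀: no

SE = σ/√n = 5/√22 = 1.0660
z = (x̄−μ₀)/SE = (27.91−27)/1.0660 = 0.8537
p-value (two-sided) = 0.39330
At α=0.05: p ≥ α → fail to reject H₀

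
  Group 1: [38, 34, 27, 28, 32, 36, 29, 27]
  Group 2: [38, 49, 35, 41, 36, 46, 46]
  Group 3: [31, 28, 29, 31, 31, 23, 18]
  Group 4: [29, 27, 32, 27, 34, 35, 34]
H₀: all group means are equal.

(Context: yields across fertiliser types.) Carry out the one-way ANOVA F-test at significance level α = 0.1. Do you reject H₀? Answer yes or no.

reject H₀: yes

Group means [31.38, 41.57, 27.29, 31.14], grand mean 32.793
SSB = Σnᵢ(x̄ᵢ−x̄)² = 786.884; SSW = ΣΣ(x−x̄ᵢ)² = 529.875
MSB = 786.884/3 = 262.2945; MSW = 529.875/25 = 21.1950
F = MSB/MSW = 12.3753
df = (3, 25)
p-value (upper-tail) = 0.00004
At α=0.1: p < α → reject H₀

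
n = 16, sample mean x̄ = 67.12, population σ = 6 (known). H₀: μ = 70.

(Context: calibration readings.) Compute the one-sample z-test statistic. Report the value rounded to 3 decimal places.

test statistic = -1.920

SE = σ/√n = 6/√16 = 1.5000
z = (x̄−μ₀)/SE = (67.12−70)/1.5000 = -1.9200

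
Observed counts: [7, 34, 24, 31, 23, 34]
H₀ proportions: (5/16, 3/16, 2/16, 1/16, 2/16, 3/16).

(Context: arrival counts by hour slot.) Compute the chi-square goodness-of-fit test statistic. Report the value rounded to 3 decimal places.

n = 153; E_i = n·p_i = [47.81, 28.69, 19.12, 9.56, 19.12, 28.69]
χ² = (7−47.81)²/47.81 + (34−28.69)²/28.69 + (24−19.12)²/19.12 + (31−9.56)²/9.56 + (23−19.12)²/19.12 + (34−28.69)²/28.69 = 86.8919
df = 5

test statistic = 86.892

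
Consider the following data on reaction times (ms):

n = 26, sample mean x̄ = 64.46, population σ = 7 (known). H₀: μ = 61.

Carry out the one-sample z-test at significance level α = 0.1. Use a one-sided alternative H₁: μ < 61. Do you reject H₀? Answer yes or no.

reject H₀: no

SE = σ/√n = 7/√26 = 1.3728
z = (x̄−μ₀)/SE = (64.46−61)/1.3728 = 2.5204
p-value (one-sided, H₁ less) = 0.99414
At α=0.1: p ≥ α → fail to reject H₀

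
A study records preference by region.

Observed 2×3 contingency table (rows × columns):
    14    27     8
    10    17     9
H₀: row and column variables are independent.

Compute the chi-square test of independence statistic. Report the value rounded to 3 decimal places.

Row totals [49, 36], col totals [24, 44, 17], n=85
χ² = (14−13.84)²/13.84 + (27−25.36)²/25.36 + (8−9.80)²/9.80 + (10−10.16)²/10.16 + (17−18.64)²/18.64 + (9−7.20)²/7.20 = 1.0342
df = 2

test statistic = 1.034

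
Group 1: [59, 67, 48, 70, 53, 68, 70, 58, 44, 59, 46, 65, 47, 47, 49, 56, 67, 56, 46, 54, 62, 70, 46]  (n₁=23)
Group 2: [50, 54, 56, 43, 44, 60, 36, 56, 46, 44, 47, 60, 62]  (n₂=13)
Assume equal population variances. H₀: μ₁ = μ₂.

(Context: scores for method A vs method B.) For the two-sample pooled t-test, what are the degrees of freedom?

df = n₁ + n₂ − 2 = 23 + 13 − 2 = 34

degrees of freedom = 34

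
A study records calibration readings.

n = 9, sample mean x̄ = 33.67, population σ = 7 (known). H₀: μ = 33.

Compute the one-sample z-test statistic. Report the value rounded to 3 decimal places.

SE = σ/√n = 7/√9 = 2.3333
z = (x̄−μ₀)/SE = (33.67−33)/2.3333 = 0.2871

test statistic = 0.287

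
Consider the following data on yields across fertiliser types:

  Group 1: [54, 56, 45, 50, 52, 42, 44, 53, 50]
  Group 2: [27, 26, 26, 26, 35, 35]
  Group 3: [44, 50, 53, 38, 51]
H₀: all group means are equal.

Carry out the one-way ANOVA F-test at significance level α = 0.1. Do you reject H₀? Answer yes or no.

reject H₀: yes

Group means [49.56, 29.17, 47.20], grand mean 42.850
SSB = Σnᵢ(x̄ᵢ−x̄)² = 1622.694; SSW = ΣΣ(x−x̄ᵢ)² = 441.856
MSB = 1622.694/2 = 811.3472; MSW = 441.856/17 = 25.9915
F = MSB/MSW = 31.2159
df = (2, 17)
p-value (upper-tail) = 0.00000
At α=0.1: p < α → reject H₀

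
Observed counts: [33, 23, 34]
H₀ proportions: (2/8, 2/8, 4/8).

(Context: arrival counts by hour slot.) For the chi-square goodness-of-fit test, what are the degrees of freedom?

degrees of freedom = 2

df = k − 1 = 3 − 1 = 2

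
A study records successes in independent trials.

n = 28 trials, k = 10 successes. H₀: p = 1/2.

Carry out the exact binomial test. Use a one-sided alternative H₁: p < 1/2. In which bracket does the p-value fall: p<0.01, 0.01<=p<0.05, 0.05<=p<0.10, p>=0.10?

Exact binomial: n=28, k=10, p₀=1/2=0.5000
P(X≤10) from Σ C(n,i)·p₀^i·(1−p₀)^(n−i)
p-value (one-sided, H₁ less) = 0.09247
→ bracket: 0.05<=p<0.10

p-value bracket: 0.05<=p<0.10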